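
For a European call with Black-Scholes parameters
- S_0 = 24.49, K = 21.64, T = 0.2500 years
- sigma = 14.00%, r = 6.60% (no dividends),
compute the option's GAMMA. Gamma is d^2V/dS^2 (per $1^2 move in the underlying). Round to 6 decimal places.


Answer: Gamma = 0.029159

Derivation:
d1 = 2.0381630998; d2 = 1.9681630998
phi(d1) = 0.0499869682; exp(-qT) = 1.0000000000; exp(-rT) = 0.9836353794
Gamma = exp(-qT) * phi(d1) / (S * sigma * sqrt(T)) = 1.0000000000 * 0.0499869682 / (24.4900 * 0.1400 * 0.5000000000) = 0.029159


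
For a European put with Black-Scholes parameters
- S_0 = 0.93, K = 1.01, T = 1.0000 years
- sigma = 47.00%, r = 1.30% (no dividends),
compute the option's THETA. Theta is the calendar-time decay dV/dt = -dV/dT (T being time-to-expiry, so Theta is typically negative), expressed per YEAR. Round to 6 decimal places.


Answer: Theta = -0.078446

Derivation:
d1 = 0.0870829283; d2 = -0.3829170717
phi(d1) = 0.3974324679; exp(-qT) = 1.0000000000; exp(-rT) = 0.9870841350
Theta = -S*exp(-qT)*phi(d1)*sigma/(2*sqrt(T)) + r*K*exp(-rT)*N(-d2) - q*S*exp(-qT)*N(-d1)
N(-d1) = 0.4653027975; N(-d2) = 0.6491093735; sqrt(T) = 1.0000000000
Term 1 = -0.9300 * 1.0000000000 * 0.3974324679 * 0.4700 / (2 * 1.0000000000) = -0.0868588659
Term 2 = 0.0130 * 1.0100 * 0.9870841350 * 0.6491093735 = 0.0084127267
Term 3 = 0 (no dividend yield, q = 0)
Theta = -0.0868588659 + (0.0084127267) + (0.0000000000) = -0.078446


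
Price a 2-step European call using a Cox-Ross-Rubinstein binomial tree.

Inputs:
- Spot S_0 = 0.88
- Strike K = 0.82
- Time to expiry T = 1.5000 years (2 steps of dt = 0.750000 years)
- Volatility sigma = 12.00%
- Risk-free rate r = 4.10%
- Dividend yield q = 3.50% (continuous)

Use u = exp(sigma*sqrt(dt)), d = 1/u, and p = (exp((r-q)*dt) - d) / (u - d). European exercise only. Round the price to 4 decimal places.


Answer: Price = V(0,0) = 0.0890

Derivation:
dt = T/N = 0.750000
u = exp(sigma*sqrt(dt)) = 1.109515; d = 1/u = 0.901295
p = (exp((r-q)*dt) - d) / (u - d) = 0.495703
Discount per step: exp(-r*dt) = 0.969718
Stock lattice S(k, i) with i counting down-moves:
  k=0: S(0,0) = 0.8800
  k=1: S(1,0) = 0.9764; S(1,1) = 0.7931
  k=2: S(2,0) = 1.0833; S(2,1) = 0.8800; S(2,2) = 0.7149
Terminal payoffs V(N, i) = max(S_T - K, 0):
  V(2,0) = 0.263301; V(2,1) = 0.060000; V(2,2) = 0.000000
Backward induction: V(k, i) = exp(-r*dt) * [p * V(k+1, i) + (1-p) * V(k+1, i+1)].
  V(1,0) = exp(-r*dt) * [p*0.263301 + (1-p)*0.060000] = 0.155908
  V(1,1) = exp(-r*dt) * [p*0.060000 + (1-p)*0.000000] = 0.028842
  V(0,0) = exp(-r*dt) * [p*0.155908 + (1-p)*0.028842] = 0.089048


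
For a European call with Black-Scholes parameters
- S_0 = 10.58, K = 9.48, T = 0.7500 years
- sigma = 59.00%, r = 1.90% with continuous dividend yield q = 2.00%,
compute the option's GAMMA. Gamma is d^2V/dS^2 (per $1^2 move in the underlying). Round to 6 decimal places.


d1 = 0.4688644121; d2 = -0.0420905761
phi(d1) = 0.3574158062; exp(-qT) = 0.9851119396; exp(-rT) = 0.9858510507
Gamma = exp(-qT) * phi(d1) / (S * sigma * sqrt(T)) = 0.9851119396 * 0.3574158062 / (10.5800 * 0.5900 * 0.8660254038) = 0.065131

Answer: Gamma = 0.065131


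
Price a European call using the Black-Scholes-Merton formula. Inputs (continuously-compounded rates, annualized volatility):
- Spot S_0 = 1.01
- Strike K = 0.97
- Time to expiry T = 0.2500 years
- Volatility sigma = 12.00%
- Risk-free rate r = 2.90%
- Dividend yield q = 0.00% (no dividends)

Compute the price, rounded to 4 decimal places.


Answer: Price = 0.0542

Derivation:
d1 = (ln(S/K) + (r - q + 0.5*sigma^2) * T) / (sigma * sqrt(T)) = 0.82432564
d2 = d1 - sigma * sqrt(T) = 0.76432564
exp(-rT) = 0.99277622; exp(-qT) = 1.00000000
C = S_0 * exp(-qT) * N(d1) - K * exp(-rT) * N(d2)
N(d1) = 0.79512272; N(d2) = 0.77766339
C = 1.0100 * 1.00000000 * 0.79512272 - 0.9700 * 0.99277622 * 0.77766339 = 0.0542


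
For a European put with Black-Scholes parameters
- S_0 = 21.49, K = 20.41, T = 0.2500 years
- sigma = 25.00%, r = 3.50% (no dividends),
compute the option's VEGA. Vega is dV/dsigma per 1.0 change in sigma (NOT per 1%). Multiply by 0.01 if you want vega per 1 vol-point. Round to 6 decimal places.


Answer: Vega = 3.695029

Derivation:
d1 = 0.5450018707; d2 = 0.4200018707
phi(d1) = 0.3438835994; exp(-qT) = 1.0000000000; exp(-rT) = 0.9912881698
Vega = S * exp(-qT) * phi(d1) * sqrt(T) = 21.4900 * 1.0000000000 * 0.3438835994 * 0.5000000000 = 3.695029


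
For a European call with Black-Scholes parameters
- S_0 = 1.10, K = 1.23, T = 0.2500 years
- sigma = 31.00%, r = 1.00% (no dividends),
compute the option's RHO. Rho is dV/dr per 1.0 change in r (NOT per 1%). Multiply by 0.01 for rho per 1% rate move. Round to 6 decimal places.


d1 = -0.6270418683; d2 = -0.7820418683
phi(d1) = 0.3277417640; exp(-qT) = 1.0000000000; exp(-rT) = 0.9975031224
N(d2) = 0.2170949842
Rho = K*T*exp(-rT)*N(d2) = 1.2300 * 0.2500 * 0.9975031224 * 0.2170949842 = 0.066590

Answer: Rho = 0.066590


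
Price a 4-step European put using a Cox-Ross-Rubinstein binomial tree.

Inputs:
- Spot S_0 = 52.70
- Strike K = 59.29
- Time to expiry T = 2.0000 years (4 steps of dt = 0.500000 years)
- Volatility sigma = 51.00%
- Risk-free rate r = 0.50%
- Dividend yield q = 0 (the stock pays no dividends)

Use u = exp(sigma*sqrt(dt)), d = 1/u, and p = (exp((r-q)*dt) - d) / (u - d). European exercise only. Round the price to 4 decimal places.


Answer: Price = V(0,0) = 18.8673

Derivation:
dt = T/N = 0.500000
u = exp(sigma*sqrt(dt)) = 1.434225; d = 1/u = 0.697241
p = (exp((r-q)*dt) - d) / (u - d) = 0.414205
Discount per step: exp(-r*dt) = 0.997503
Stock lattice S(k, i) with i counting down-moves:
  k=0: S(0,0) = 52.7000
  k=1: S(1,0) = 75.5836; S(1,1) = 36.7446
  k=2: S(2,0) = 108.4039; S(2,1) = 52.7000; S(2,2) = 25.6198
  k=3: S(3,0) = 155.4756; S(3,1) = 75.5836; S(3,2) = 36.7446; S(3,3) = 17.8632
  k=4: S(4,0) = 222.9870; S(4,1) = 108.4039; S(4,2) = 52.7000; S(4,3) = 25.6198; S(4,4) = 12.4549
Terminal payoffs V(N, i) = max(K - S_T, 0):
  V(4,0) = 0.000000; V(4,1) = 0.000000; V(4,2) = 6.590000; V(4,3) = 33.670173; V(4,4) = 46.835056
Backward induction: V(k, i) = exp(-r*dt) * [p * V(k+1, i) + (1-p) * V(k+1, i+1)].
  V(3,0) = exp(-r*dt) * [p*0.000000 + (1-p)*0.000000] = 0.000000
  V(3,1) = exp(-r*dt) * [p*0.000000 + (1-p)*6.590000] = 3.850751
  V(3,2) = exp(-r*dt) * [p*6.590000 + (1-p)*33.670173] = 22.397370
  V(3,3) = exp(-r*dt) * [p*33.670173 + (1-p)*46.835056] = 41.278772
  V(2,0) = exp(-r*dt) * [p*0.000000 + (1-p)*3.850751] = 2.250119
  V(2,1) = exp(-r*dt) * [p*3.850751 + (1-p)*22.397370] = 14.678528
  V(2,2) = exp(-r*dt) * [p*22.397370 + (1-p)*41.278772] = 33.374463
  V(1,0) = exp(-r*dt) * [p*2.250119 + (1-p)*14.678528] = 9.506824
  V(1,1) = exp(-r*dt) * [p*14.678528 + (1-p)*33.374463] = 25.566520
  V(0,0) = exp(-r*dt) * [p*9.506824 + (1-p)*25.566520] = 18.867289


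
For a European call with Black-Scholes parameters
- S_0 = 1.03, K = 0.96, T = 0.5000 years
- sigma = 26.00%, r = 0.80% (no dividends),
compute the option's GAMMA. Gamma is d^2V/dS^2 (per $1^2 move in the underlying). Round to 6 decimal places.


Answer: Gamma = 1.862450

Derivation:
d1 = 0.4965020799; d2 = 0.3126543168
phi(d1) = 0.3526794561; exp(-qT) = 1.0000000000; exp(-rT) = 0.9960079893
Gamma = exp(-qT) * phi(d1) / (S * sigma * sqrt(T)) = 1.0000000000 * 0.3526794561 / (1.0300 * 0.2600 * 0.7071067812) = 1.862450


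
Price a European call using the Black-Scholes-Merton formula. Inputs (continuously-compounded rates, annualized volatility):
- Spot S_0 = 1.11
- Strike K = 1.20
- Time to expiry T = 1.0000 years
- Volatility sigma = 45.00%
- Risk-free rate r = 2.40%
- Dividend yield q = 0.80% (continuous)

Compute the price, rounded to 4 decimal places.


Answer: Price = 0.1690

Derivation:
d1 = (ln(S/K) + (r - q + 0.5*sigma^2) * T) / (sigma * sqrt(T)) = 0.08730769
d2 = d1 - sigma * sqrt(T) = -0.36269231
exp(-rT) = 0.97628571; exp(-qT) = 0.99203191
C = S_0 * exp(-qT) * N(d1) - K * exp(-rT) * N(d2)
N(d1) = 0.53478653; N(d2) = 0.35841737
C = 1.1100 * 0.99203191 * 0.53478653 - 1.2000 * 0.97628571 * 0.35841737 = 0.1690


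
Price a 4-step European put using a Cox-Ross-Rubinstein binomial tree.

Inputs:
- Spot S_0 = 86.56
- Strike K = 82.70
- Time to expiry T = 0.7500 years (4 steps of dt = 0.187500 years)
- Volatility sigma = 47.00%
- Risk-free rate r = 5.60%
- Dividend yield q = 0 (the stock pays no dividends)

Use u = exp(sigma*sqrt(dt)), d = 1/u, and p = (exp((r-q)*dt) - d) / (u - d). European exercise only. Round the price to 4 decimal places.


dt = T/N = 0.187500
u = exp(sigma*sqrt(dt)) = 1.225705; d = 1/u = 0.815857
p = (exp((r-q)*dt) - d) / (u - d) = 0.475050
Discount per step: exp(-r*dt) = 0.989555
Stock lattice S(k, i) with i counting down-moves:
  k=0: S(0,0) = 86.5600
  k=1: S(1,0) = 106.0970; S(1,1) = 70.6206
  k=2: S(2,0) = 130.0436; S(2,1) = 86.5600; S(2,2) = 57.6163
  k=3: S(3,0) = 159.3951; S(3,1) = 106.0970; S(3,2) = 70.6206; S(3,3) = 47.0067
  k=4: S(4,0) = 195.3713; S(4,1) = 130.0436; S(4,2) = 86.5600; S(4,3) = 57.6163; S(4,4) = 38.3507
Terminal payoffs V(N, i) = max(K - S_T, 0):
  V(4,0) = 0.000000; V(4,1) = 0.000000; V(4,2) = 0.000000; V(4,3) = 25.083679; V(4,4) = 44.349256
Backward induction: V(k, i) = exp(-r*dt) * [p * V(k+1, i) + (1-p) * V(k+1, i+1)].
  V(3,0) = exp(-r*dt) * [p*0.000000 + (1-p)*0.000000] = 0.000000
  V(3,1) = exp(-r*dt) * [p*0.000000 + (1-p)*0.000000] = 0.000000
  V(3,2) = exp(-r*dt) * [p*0.000000 + (1-p)*25.083679] = 13.030136
  V(3,3) = exp(-r*dt) * [p*25.083679 + (1-p)*44.349256] = 34.829504
  V(2,0) = exp(-r*dt) * [p*0.000000 + (1-p)*0.000000] = 0.000000
  V(2,1) = exp(-r*dt) * [p*0.000000 + (1-p)*13.030136] = 6.768722
  V(2,2) = exp(-r*dt) * [p*13.030136 + (1-p)*34.829504] = 24.218082
  V(1,0) = exp(-r*dt) * [p*0.000000 + (1-p)*6.768722] = 3.516126
  V(1,1) = exp(-r*dt) * [p*6.768722 + (1-p)*24.218082] = 15.762384
  V(0,0) = exp(-r*dt) * [p*3.516126 + (1-p)*15.762384] = 9.840923

Answer: Price = V(0,0) = 9.8409


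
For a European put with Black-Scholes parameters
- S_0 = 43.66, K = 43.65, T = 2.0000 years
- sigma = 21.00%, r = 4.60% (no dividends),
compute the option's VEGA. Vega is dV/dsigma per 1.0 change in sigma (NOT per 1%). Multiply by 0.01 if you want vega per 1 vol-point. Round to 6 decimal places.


d1 = 0.4590438526; d2 = 0.1620590045
phi(d1) = 0.3590480116; exp(-qT) = 1.0000000000; exp(-rT) = 0.9121051495
Vega = S * exp(-qT) * phi(d1) * sqrt(T) = 43.6600 * 1.0000000000 * 0.3590480116 * 1.4142135624 = 22.169263

Answer: Vega = 22.169263


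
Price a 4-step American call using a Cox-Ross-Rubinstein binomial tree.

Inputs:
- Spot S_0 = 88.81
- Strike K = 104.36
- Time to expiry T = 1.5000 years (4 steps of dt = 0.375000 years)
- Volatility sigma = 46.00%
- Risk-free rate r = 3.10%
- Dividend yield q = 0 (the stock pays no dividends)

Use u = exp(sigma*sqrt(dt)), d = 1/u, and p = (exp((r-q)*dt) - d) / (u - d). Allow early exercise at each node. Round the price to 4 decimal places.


Answer: Price = V(0,0) = 16.5805

Derivation:
dt = T/N = 0.375000
u = exp(sigma*sqrt(dt)) = 1.325370; d = 1/u = 0.754507
p = (exp((r-q)*dt) - d) / (u - d) = 0.450522
Discount per step: exp(-r*dt) = 0.988442
Stock lattice S(k, i) with i counting down-moves:
  k=0: S(0,0) = 88.8100
  k=1: S(1,0) = 117.7061; S(1,1) = 67.0077
  k=2: S(2,0) = 156.0040; S(2,1) = 88.8100; S(2,2) = 50.5578
  k=3: S(3,0) = 206.7630; S(3,1) = 117.7061; S(3,2) = 67.0077; S(3,3) = 38.1462
  k=4: S(4,0) = 274.0374; S(4,1) = 156.0040; S(4,2) = 88.8100; S(4,3) = 50.5578; S(4,4) = 28.7815
Terminal payoffs V(N, i) = max(S_T - K, 0):
  V(4,0) = 169.677385; V(4,1) = 51.644039; V(4,2) = 0.000000; V(4,3) = 0.000000; V(4,4) = 0.000000
Backward induction: V(k, i) = exp(-r*dt) * [p * V(k+1, i) + (1-p) * V(k+1, i+1)]; then take max(V_cont, immediate exercise) for American.
  V(3,0) = exp(-r*dt) * [p*169.677385 + (1-p)*51.644039] = 103.609162; exercise = 102.403002; V(3,0) = max -> 103.609162
  V(3,1) = exp(-r*dt) * [p*51.644039 + (1-p)*0.000000] = 22.997861; exercise = 13.346069; V(3,1) = max -> 22.997861
  V(3,2) = exp(-r*dt) * [p*0.000000 + (1-p)*0.000000] = 0.000000; exercise = 0.000000; V(3,2) = max -> 0.000000
  V(3,3) = exp(-r*dt) * [p*0.000000 + (1-p)*0.000000] = 0.000000; exercise = 0.000000; V(3,3) = max -> 0.000000
  V(2,0) = exp(-r*dt) * [p*103.609162 + (1-p)*22.997861] = 58.629473; exercise = 51.644039; V(2,0) = max -> 58.629473
  V(2,1) = exp(-r*dt) * [p*22.997861 + (1-p)*0.000000] = 10.241290; exercise = 0.000000; V(2,1) = max -> 10.241290
  V(2,2) = exp(-r*dt) * [p*0.000000 + (1-p)*0.000000] = 0.000000; exercise = 0.000000; V(2,2) = max -> 0.000000
  V(1,0) = exp(-r*dt) * [p*58.629473 + (1-p)*10.241290] = 31.670904; exercise = 13.346069; V(1,0) = max -> 31.670904
  V(1,1) = exp(-r*dt) * [p*10.241290 + (1-p)*0.000000] = 4.560599; exercise = 0.000000; V(1,1) = max -> 4.560599
  V(0,0) = exp(-r*dt) * [p*31.670904 + (1-p)*4.560599] = 16.580512; exercise = 0.000000; V(0,0) = max -> 16.580512


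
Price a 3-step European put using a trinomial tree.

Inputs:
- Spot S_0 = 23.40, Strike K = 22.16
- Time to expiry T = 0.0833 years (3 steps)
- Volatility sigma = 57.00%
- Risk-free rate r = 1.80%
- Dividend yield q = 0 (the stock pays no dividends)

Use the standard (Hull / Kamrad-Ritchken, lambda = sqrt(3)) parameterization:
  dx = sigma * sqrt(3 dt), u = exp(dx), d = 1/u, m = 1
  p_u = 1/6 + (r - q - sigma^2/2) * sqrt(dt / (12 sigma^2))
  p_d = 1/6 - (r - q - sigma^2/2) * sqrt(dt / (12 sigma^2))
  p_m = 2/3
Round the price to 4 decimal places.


Answer: Price = V(0,0) = 0.9690

Derivation:
dt = T/N = 0.027767; dx = sigma*sqrt(3*dt) = 0.164512
u = exp(dx) = 1.178818; d = 1/u = 0.848308
p_u = 0.154476, p_m = 0.666667, p_d = 0.178857
Discount per step: exp(-r*dt) = 0.999500
Stock lattice S(k, j) with j the centered position index:
  k=0: S(0,+0) = 23.4000
  k=1: S(1,-1) = 19.8504; S(1,+0) = 23.4000; S(1,+1) = 27.5843
  k=2: S(2,-2) = 16.8392; S(2,-1) = 19.8504; S(2,+0) = 23.4000; S(2,+1) = 27.5843; S(2,+2) = 32.5169
  k=3: S(3,-3) = 14.2849; S(3,-2) = 16.8392; S(3,-1) = 19.8504; S(3,+0) = 23.4000; S(3,+1) = 27.5843; S(3,+2) = 32.5169; S(3,+3) = 38.3315
Terminal payoffs V(N, j) = max(K - S_T, 0):
  V(3,-3) = 7.875139; V(3,-2) = 5.320755; V(3,-1) = 2.309601; V(3,+0) = 0.000000; V(3,+1) = 0.000000; V(3,+2) = 0.000000; V(3,+3) = 0.000000
Backward induction: V(k, j) = exp(-r*dt) * [p_u * V(k+1, j+1) + p_m * V(k+1, j) + p_d * V(k+1, j-1)]
  V(2,-2) = exp(-r*dt) * [p_u*2.309601 + p_m*5.320755 + p_d*7.875139] = 5.309818
  V(2,-1) = exp(-r*dt) * [p_u*0.000000 + p_m*2.309601 + p_d*5.320755] = 2.490143
  V(2,+0) = exp(-r*dt) * [p_u*0.000000 + p_m*0.000000 + p_d*2.309601] = 0.412882
  V(2,+1) = exp(-r*dt) * [p_u*0.000000 + p_m*0.000000 + p_d*0.000000] = 0.000000
  V(2,+2) = exp(-r*dt) * [p_u*0.000000 + p_m*0.000000 + p_d*0.000000] = 0.000000
  V(1,-1) = exp(-r*dt) * [p_u*0.412882 + p_m*2.490143 + p_d*5.309818] = 2.672238
  V(1,+0) = exp(-r*dt) * [p_u*0.000000 + p_m*0.412882 + p_d*2.490143] = 0.720274
  V(1,+1) = exp(-r*dt) * [p_u*0.000000 + p_m*0.000000 + p_d*0.412882] = 0.073810
  V(0,+0) = exp(-r*dt) * [p_u*0.073810 + p_m*0.720274 + p_d*2.672238] = 0.969048


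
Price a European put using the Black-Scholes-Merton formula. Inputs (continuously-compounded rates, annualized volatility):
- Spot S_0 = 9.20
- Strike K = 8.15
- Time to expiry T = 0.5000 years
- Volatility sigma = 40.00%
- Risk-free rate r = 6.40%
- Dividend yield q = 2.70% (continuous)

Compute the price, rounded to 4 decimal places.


Answer: Price = 0.4757

Derivation:
d1 = (ln(S/K) + (r - q + 0.5*sigma^2) * T) / (sigma * sqrt(T)) = 0.63528438
d2 = d1 - sigma * sqrt(T) = 0.35244167
exp(-rT) = 0.96850658; exp(-qT) = 0.98659072
P = K * exp(-rT) * N(-d2) - S_0 * exp(-qT) * N(-d1)
N(-d1) = 0.26262148; N(-d2) = 0.36225353
P = 8.1500 * 0.96850658 * 0.36225353 - 9.2000 * 0.98659072 * 0.26262148 = 0.4757


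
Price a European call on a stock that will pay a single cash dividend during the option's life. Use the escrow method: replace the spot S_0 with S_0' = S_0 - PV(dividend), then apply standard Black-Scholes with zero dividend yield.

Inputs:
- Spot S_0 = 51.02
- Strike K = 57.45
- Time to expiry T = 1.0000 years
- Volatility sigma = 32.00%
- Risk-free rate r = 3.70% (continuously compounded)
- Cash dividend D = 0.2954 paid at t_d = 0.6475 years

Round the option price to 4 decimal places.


Answer: Price = 4.6750

Derivation:
PV(D) = D * exp(-r * t_d) = 0.2954 * 0.97632720 = 0.28840706
S_0' = S_0 - PV(D) = 51.0200 - 0.28840706 = 50.73159294
d1 = (ln(S_0'/K) + (r + sigma^2/2)*T) / (sigma*sqrt(T)) = -0.11301923
d2 = d1 - sigma*sqrt(T) = -0.43301923
exp(-rT) = 0.96367614
N(d1) = 0.45500766; N(d2) = 0.33250040
C = S_0' * N(d1) - K * exp(-rT) * N(d2) = 50.73159294 * 0.45500766 - 57.4500 * 0.96367614 * 0.33250040 = 4.6750


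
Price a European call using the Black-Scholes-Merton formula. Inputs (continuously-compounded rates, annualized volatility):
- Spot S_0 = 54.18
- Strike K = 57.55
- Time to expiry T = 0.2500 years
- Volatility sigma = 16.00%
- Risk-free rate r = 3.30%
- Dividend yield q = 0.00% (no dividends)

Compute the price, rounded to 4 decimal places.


Answer: Price = 0.6896

Derivation:
d1 = (ln(S/K) + (r - q + 0.5*sigma^2) * T) / (sigma * sqrt(T)) = -0.61115373
d2 = d1 - sigma * sqrt(T) = -0.69115373
exp(-rT) = 0.99178394; exp(-qT) = 1.00000000
C = S_0 * exp(-qT) * N(d1) - K * exp(-rT) * N(d2)
N(d1) = 0.27054891; N(d2) = 0.24473447
C = 54.1800 * 1.00000000 * 0.27054891 - 57.5500 * 0.99178394 * 0.24473447 = 0.6896


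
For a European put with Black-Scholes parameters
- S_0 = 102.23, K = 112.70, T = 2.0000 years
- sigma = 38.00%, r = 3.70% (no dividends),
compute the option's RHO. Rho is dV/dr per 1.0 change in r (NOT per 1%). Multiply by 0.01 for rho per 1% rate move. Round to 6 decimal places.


Answer: Rho = -130.333869

Derivation:
d1 = 0.2249637071; d2 = -0.3124374466
phi(d1) = 0.3889739641; exp(-qT) = 1.0000000000; exp(-rT) = 0.9286716938
N(-d2) = 0.6226459523
Rho = -K*T*exp(-rT)*N(-d2) = -112.7000 * 2.0000 * 0.9286716938 * 0.6226459523 = -130.333869


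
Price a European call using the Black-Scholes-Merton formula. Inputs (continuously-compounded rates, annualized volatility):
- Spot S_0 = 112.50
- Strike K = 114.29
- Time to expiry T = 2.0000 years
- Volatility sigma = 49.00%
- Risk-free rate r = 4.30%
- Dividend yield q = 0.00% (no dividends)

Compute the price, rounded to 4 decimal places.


d1 = (ln(S/K) + (r - q + 0.5*sigma^2) * T) / (sigma * sqrt(T)) = 0.44780660
d2 = d1 - sigma * sqrt(T) = -0.24515804
exp(-rT) = 0.91759423; exp(-qT) = 1.00000000
C = S_0 * exp(-qT) * N(d1) - K * exp(-rT) * N(d2)
N(d1) = 0.67285361; N(d2) = 0.40316703
C = 112.5000 * 1.00000000 * 0.67285361 - 114.2900 * 0.91759423 * 0.40316703 = 33.4152

Answer: Price = 33.4152


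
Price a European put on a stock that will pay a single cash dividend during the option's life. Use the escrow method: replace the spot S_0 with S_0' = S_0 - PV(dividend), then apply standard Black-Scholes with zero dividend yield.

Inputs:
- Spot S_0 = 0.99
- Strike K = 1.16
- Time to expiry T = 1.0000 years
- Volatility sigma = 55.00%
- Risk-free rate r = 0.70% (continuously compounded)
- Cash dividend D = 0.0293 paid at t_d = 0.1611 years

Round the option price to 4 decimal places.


Answer: Price = 0.3365

Derivation:
PV(D) = D * exp(-r * t_d) = 0.0293 * 0.99887294 = 0.02926698
S_0' = S_0 - PV(D) = 0.9900 - 0.02926698 = 0.96073302
d1 = (ln(S_0'/K) + (r + sigma^2/2)*T) / (sigma*sqrt(T)) = -0.05496132
d2 = d1 - sigma*sqrt(T) = -0.60496132
exp(-rT) = 0.99302444
N(-d1) = 0.52191536; N(-d2) = 0.72739765
P = K * exp(-rT) * N(-d2) - S_0' * N(-d1) = 1.1600 * 0.99302444 * 0.72739765 - 0.96073302 * 0.52191536 = 0.3365


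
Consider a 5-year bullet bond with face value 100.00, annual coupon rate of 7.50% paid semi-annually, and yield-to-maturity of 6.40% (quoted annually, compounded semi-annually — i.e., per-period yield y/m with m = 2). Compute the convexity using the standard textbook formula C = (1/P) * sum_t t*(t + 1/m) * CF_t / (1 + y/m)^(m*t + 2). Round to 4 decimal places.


Coupon per period c = face * coupon_rate / m = 3.750000
Periods per year m = 2; per-period yield y/m = 0.032000
Number of cashflows N = 10
Cashflows (t years, CF_t, discount factor 1/(1+y/m)^(m*t), PV):
  t = 0.5000: CF_t = 3.750000, DF = 0.968992, PV = 3.633721
  t = 1.0000: CF_t = 3.750000, DF = 0.938946, PV = 3.521047
  t = 1.5000: CF_t = 3.750000, DF = 0.909831, PV = 3.411868
  t = 2.0000: CF_t = 3.750000, DF = 0.881620, PV = 3.306073
  t = 2.5000: CF_t = 3.750000, DF = 0.854283, PV = 3.203559
  t = 3.0000: CF_t = 3.750000, DF = 0.827793, PV = 3.104224
  t = 3.5000: CF_t = 3.750000, DF = 0.802125, PV = 3.007969
  t = 4.0000: CF_t = 3.750000, DF = 0.777253, PV = 2.914699
  t = 4.5000: CF_t = 3.750000, DF = 0.753152, PV = 2.824321
  t = 5.0000: CF_t = 103.750000, DF = 0.729799, PV = 75.716605
Price P = sum_t PV_t = 104.644087
Convexity numerator sum_t t*(t + 1/m) * CF_t / (1+y/m)^(m*t + 2):
  t = 0.5000: term = 1.705934
  t = 1.0000: term = 4.959110
  t = 1.5000: term = 9.610678
  t = 2.0000: term = 15.521121
  t = 2.5000: term = 22.559769
  t = 3.0000: term = 30.604338
  t = 3.5000: term = 39.540488
  t = 4.0000: term = 49.261406
  t = 4.5000: term = 59.667400
  t = 5.0000: term = 1955.079544
Convexity = (1/P) * sum = 2188.509788 / 104.644087 = 20.913841

Answer: Convexity = 20.9138


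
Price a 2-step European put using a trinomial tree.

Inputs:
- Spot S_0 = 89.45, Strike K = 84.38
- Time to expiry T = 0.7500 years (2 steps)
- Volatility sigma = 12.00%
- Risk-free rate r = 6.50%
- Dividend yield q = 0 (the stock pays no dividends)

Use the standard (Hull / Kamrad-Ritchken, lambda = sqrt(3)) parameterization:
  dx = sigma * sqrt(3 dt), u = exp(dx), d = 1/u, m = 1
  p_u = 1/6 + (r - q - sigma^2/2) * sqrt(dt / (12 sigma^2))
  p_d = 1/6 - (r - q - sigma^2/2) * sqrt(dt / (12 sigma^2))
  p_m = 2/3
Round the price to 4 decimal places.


Answer: Price = V(0,0) = 0.6770

Derivation:
dt = T/N = 0.375000; dx = sigma*sqrt(3*dt) = 0.127279
u = exp(dx) = 1.135734; d = 1/u = 0.880488
p_u = 0.251814, p_m = 0.666667, p_d = 0.081519
Discount per step: exp(-r*dt) = 0.975920
Stock lattice S(k, j) with j the centered position index:
  k=0: S(0,+0) = 89.4500
  k=1: S(1,-1) = 78.7596; S(1,+0) = 89.4500; S(1,+1) = 101.5914
  k=2: S(2,-2) = 69.3469; S(2,-1) = 78.7596; S(2,+0) = 89.4500; S(2,+1) = 101.5914; S(2,+2) = 115.3808
Terminal payoffs V(N, j) = max(K - S_T, 0):
  V(2,-2) = 15.033105; V(2,-1) = 5.620367; V(2,+0) = 0.000000; V(2,+1) = 0.000000; V(2,+2) = 0.000000
Backward induction: V(k, j) = exp(-r*dt) * [p_u * V(k+1, j+1) + p_m * V(k+1, j) + p_d * V(k+1, j-1)]
  V(1,-1) = exp(-r*dt) * [p_u*0.000000 + p_m*5.620367 + p_d*15.033105] = 4.852662
  V(1,+0) = exp(-r*dt) * [p_u*0.000000 + p_m*0.000000 + p_d*5.620367] = 0.447135
  V(1,+1) = exp(-r*dt) * [p_u*0.000000 + p_m*0.000000 + p_d*0.000000] = 0.000000
  V(0,+0) = exp(-r*dt) * [p_u*0.000000 + p_m*0.447135 + p_d*4.852662] = 0.676971


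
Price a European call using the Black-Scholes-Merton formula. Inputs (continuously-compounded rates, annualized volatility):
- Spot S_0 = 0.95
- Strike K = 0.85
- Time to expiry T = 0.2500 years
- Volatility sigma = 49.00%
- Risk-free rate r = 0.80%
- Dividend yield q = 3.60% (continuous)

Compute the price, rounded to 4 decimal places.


d1 = (ln(S/K) + (r - q + 0.5*sigma^2) * T) / (sigma * sqrt(T)) = 0.54791076
d2 = d1 - sigma * sqrt(T) = 0.30291076
exp(-rT) = 0.99800200; exp(-qT) = 0.99104038
C = S_0 * exp(-qT) * N(d1) - K * exp(-rT) * N(d2)
N(d1) = 0.70812341; N(d2) = 0.61902106
C = 0.9500 * 0.99104038 * 0.70812341 - 0.8500 * 0.99800200 * 0.61902106 = 0.1416

Answer: Price = 0.1416


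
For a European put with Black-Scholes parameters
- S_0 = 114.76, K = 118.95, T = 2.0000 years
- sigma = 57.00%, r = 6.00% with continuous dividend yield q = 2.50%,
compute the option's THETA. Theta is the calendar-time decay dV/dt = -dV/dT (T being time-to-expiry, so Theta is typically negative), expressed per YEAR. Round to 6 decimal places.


d1 = 0.4454025351; d2 = -0.3606991954
phi(d1) = 0.3612697960; exp(-qT) = 0.9512294245; exp(-rT) = 0.8869204367
Theta = -S*exp(-qT)*phi(d1)*sigma/(2*sqrt(T)) + r*K*exp(-rT)*N(-d2) - q*S*exp(-qT)*N(-d1)
N(-d1) = 0.3280144402; N(-d2) = 0.6408378369; sqrt(T) = 1.4142135624
Term 1 = -114.7600 * 0.9512294245 * 0.3612697960 * 0.5700 / (2 * 1.4142135624) = -7.9476243464
Term 2 = 0.0600 * 118.9500 * 0.8869204367 * 0.6408378369 = 4.0564722070
Term 3 = -0.0250 * 114.7600 * 0.9512294245 * 0.3280144402 = -0.8951767362
Theta = -7.9476243464 + (4.0564722070) + (-0.8951767362) = -4.786329

Answer: Theta = -4.786329


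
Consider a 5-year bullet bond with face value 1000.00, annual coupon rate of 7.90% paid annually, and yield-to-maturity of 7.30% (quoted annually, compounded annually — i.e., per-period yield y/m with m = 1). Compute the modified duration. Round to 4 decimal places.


Answer: Modified duration = 4.0341

Derivation:
Coupon per period c = face * coupon_rate / m = 79.000000
Periods per year m = 1; per-period yield y/m = 0.073000
Number of cashflows N = 5
Cashflows (t years, CF_t, discount factor 1/(1+y/m)^(m*t), PV):
  t = 1.0000: CF_t = 79.000000, DF = 0.931966, PV = 73.625349
  t = 2.0000: CF_t = 79.000000, DF = 0.868561, PV = 68.616356
  t = 3.0000: CF_t = 79.000000, DF = 0.809470, PV = 63.948141
  t = 4.0000: CF_t = 79.000000, DF = 0.754399, PV = 59.597522
  t = 5.0000: CF_t = 1079.000000, DF = 0.703075, PV = 758.617461
Price P = sum_t PV_t = 1024.404830
First compute Macaulay numerator sum_t t * PV_t:
  t * PV_t at t = 1.0000: 73.625349
  t * PV_t at t = 2.0000: 137.232711
  t * PV_t at t = 3.0000: 191.844424
  t * PV_t at t = 4.0000: 238.390088
  t * PV_t at t = 5.0000: 3793.087307
Macaulay duration D = 4434.179880 / 1024.404830 = 4.328543
Modified duration = D / (1 + y/m) = 4.328543 / (1 + 0.073000) = 4.034056


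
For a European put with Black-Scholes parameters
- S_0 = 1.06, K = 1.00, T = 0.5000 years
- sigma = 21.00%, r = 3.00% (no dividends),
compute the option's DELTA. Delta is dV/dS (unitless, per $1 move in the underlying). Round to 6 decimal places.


Answer: Delta = -0.285131

Derivation:
d1 = 0.5676647052; d2 = 0.4191722812
phi(d1) = 0.3395751023; exp(-qT) = 1.0000000000; exp(-rT) = 0.9851119396
N(-d1) = 0.2851313309
Delta = -exp(-qT) * N(-d1) = -1.0000000000 * 0.2851313309 = -0.285131


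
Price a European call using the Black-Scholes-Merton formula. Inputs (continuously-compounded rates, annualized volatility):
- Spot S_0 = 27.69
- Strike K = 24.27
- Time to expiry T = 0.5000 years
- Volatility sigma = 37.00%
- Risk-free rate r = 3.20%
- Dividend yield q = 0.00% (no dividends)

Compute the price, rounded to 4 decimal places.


Answer: Price = 5.0006

Derivation:
d1 = (ln(S/K) + (r - q + 0.5*sigma^2) * T) / (sigma * sqrt(T)) = 0.69585162
d2 = d1 - sigma * sqrt(T) = 0.43422211
exp(-rT) = 0.98412732; exp(-qT) = 1.00000000
C = S_0 * exp(-qT) * N(d1) - K * exp(-rT) * N(d2)
N(d1) = 0.75673912; N(d2) = 0.66793642
C = 27.6900 * 1.00000000 * 0.75673912 - 24.2700 * 0.98412732 * 0.66793642 = 5.0006


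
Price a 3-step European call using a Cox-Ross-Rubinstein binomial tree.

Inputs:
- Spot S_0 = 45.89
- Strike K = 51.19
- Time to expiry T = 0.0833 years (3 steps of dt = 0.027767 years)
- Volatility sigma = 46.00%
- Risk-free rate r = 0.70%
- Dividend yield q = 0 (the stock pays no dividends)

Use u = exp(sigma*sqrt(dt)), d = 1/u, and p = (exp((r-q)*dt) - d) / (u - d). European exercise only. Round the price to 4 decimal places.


dt = T/N = 0.027767
u = exp(sigma*sqrt(dt)) = 1.079666; d = 1/u = 0.926213
p = (exp((r-q)*dt) - d) / (u - d) = 0.482113
Discount per step: exp(-r*dt) = 0.999806
Stock lattice S(k, i) with i counting down-moves:
  k=0: S(0,0) = 45.8900
  k=1: S(1,0) = 49.5459; S(1,1) = 42.5039
  k=2: S(2,0) = 53.4930; S(2,1) = 45.8900; S(2,2) = 39.3677
  k=3: S(3,0) = 57.7545; S(3,1) = 49.5459; S(3,2) = 42.5039; S(3,3) = 36.4628
Terminal payoffs V(N, i) = max(S_T - K, 0):
  V(3,0) = 6.564497; V(3,1) = 0.000000; V(3,2) = 0.000000; V(3,3) = 0.000000
Backward induction: V(k, i) = exp(-r*dt) * [p * V(k+1, i) + (1-p) * V(k+1, i+1)].
  V(2,0) = exp(-r*dt) * [p*6.564497 + (1-p)*0.000000] = 3.164216
  V(2,1) = exp(-r*dt) * [p*0.000000 + (1-p)*0.000000] = 0.000000
  V(2,2) = exp(-r*dt) * [p*0.000000 + (1-p)*0.000000] = 0.000000
  V(1,0) = exp(-r*dt) * [p*3.164216 + (1-p)*0.000000] = 1.525214
  V(1,1) = exp(-r*dt) * [p*0.000000 + (1-p)*0.000000] = 0.000000
  V(0,0) = exp(-r*dt) * [p*1.525214 + (1-p)*0.000000] = 0.735183

Answer: Price = V(0,0) = 0.7352


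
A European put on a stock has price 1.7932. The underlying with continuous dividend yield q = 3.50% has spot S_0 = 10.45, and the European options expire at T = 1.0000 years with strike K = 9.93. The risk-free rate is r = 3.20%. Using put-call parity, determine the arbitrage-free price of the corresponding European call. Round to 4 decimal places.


Answer: Call price = 2.2665

Derivation:
Put-call parity: C - P = S_0 * exp(-qT) - K * exp(-rT).
S_0 * exp(-qT) = 10.4500 * 0.96560542 = 10.09057660
K * exp(-rT) = 9.9300 * 0.96850658 = 9.61727036
C = P + S*exp(-qT) - K*exp(-rT)
C = 1.7932 + 10.09057660 - 9.61727036 = 2.2665


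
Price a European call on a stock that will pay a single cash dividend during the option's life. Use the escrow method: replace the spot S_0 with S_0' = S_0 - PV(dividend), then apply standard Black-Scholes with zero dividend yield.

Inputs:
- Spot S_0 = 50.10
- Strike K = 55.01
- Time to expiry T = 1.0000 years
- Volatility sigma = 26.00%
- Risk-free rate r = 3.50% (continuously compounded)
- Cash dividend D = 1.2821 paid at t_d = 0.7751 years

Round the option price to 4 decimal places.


PV(D) = D * exp(-r * t_d) = 1.2821 * 0.97323617 = 1.24778610
S_0' = S_0 - PV(D) = 50.1000 - 1.24778610 = 48.85221390
d1 = (ln(S_0'/K) + (r + sigma^2/2)*T) / (sigma*sqrt(T)) = -0.19198188
d2 = d1 - sigma*sqrt(T) = -0.45198188
exp(-rT) = 0.96560542
N(d1) = 0.42387820; N(d2) = 0.32564102
C = S_0' * N(d1) - K * exp(-rT) * N(d2) = 48.85221390 * 0.42387820 - 55.0100 * 0.96560542 * 0.32564102 = 3.4100

Answer: Price = 3.4100


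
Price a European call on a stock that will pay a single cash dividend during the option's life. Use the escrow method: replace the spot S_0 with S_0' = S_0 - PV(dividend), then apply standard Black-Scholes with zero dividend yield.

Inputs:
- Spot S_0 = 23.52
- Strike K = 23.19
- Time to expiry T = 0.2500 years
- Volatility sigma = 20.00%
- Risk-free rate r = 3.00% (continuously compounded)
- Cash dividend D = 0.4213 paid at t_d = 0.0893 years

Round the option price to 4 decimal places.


Answer: Price = 0.9617

Derivation:
PV(D) = D * exp(-r * t_d) = 0.4213 * 0.99732459 = 0.42017285
S_0' = S_0 - PV(D) = 23.5200 - 0.42017285 = 23.09982715
d1 = (ln(S_0'/K) + (r + sigma^2/2)*T) / (sigma*sqrt(T)) = 0.08603984
d2 = d1 - sigma*sqrt(T) = -0.01396016
exp(-rT) = 0.99252805
N(d1) = 0.53428263; N(d2) = 0.49443088
C = S_0' * N(d1) - K * exp(-rT) * N(d2) = 23.09982715 * 0.53428263 - 23.1900 * 0.99252805 * 0.49443088 = 0.9617


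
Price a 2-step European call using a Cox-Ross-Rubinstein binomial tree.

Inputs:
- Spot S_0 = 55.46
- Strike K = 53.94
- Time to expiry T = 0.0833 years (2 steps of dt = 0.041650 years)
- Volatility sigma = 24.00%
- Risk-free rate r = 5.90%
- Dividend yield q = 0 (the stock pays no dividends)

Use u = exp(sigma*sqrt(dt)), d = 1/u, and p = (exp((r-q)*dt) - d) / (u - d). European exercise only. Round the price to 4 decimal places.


Answer: Price = V(0,0) = 2.6476

Derivation:
dt = T/N = 0.041650
u = exp(sigma*sqrt(dt)) = 1.050199; d = 1/u = 0.952200
p = (exp((r-q)*dt) - d) / (u - d) = 0.512863
Discount per step: exp(-r*dt) = 0.997546
Stock lattice S(k, i) with i counting down-moves:
  k=0: S(0,0) = 55.4600
  k=1: S(1,0) = 58.2441; S(1,1) = 52.8090
  k=2: S(2,0) = 61.1679; S(2,1) = 55.4600; S(2,2) = 50.2848
Terminal payoffs V(N, i) = max(S_T - K, 0):
  V(2,0) = 7.227869; V(2,1) = 1.520000; V(2,2) = 0.000000
Backward induction: V(k, i) = exp(-r*dt) * [p * V(k+1, i) + (1-p) * V(k+1, i+1)].
  V(1,0) = exp(-r*dt) * [p*7.227869 + (1-p)*1.520000] = 4.436442
  V(1,1) = exp(-r*dt) * [p*1.520000 + (1-p)*0.000000] = 0.777639
  V(0,0) = exp(-r*dt) * [p*4.436442 + (1-p)*0.777639] = 2.647592


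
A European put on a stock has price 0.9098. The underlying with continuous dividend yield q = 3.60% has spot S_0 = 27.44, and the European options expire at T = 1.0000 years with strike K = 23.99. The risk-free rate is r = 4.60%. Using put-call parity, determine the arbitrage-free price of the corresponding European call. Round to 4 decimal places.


Put-call parity: C - P = S_0 * exp(-qT) - K * exp(-rT).
S_0 * exp(-qT) = 27.4400 * 0.96464029 = 26.46972965
K * exp(-rT) = 23.9900 * 0.95504196 = 22.91145667
C = P + S*exp(-qT) - K*exp(-rT)
C = 0.9098 + 26.46972965 - 22.91145667 = 4.4681

Answer: Call price = 4.4681


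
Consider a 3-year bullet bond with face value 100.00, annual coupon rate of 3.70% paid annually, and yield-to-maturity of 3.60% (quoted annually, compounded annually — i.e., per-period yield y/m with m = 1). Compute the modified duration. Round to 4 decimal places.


Answer: Modified duration = 2.7938

Derivation:
Coupon per period c = face * coupon_rate / m = 3.700000
Periods per year m = 1; per-period yield y/m = 0.036000
Number of cashflows N = 3
Cashflows (t years, CF_t, discount factor 1/(1+y/m)^(m*t), PV):
  t = 1.0000: CF_t = 3.700000, DF = 0.965251, PV = 3.571429
  t = 2.0000: CF_t = 3.700000, DF = 0.931709, PV = 3.447325
  t = 3.0000: CF_t = 103.700000, DF = 0.899333, PV = 93.260876
Price P = sum_t PV_t = 100.279629
First compute Macaulay numerator sum_t t * PV_t:
  t * PV_t at t = 1.0000: 3.571429
  t * PV_t at t = 2.0000: 6.894650
  t * PV_t at t = 3.0000: 279.782628
Macaulay duration D = 290.248706 / 100.279629 = 2.894393
Modified duration = D / (1 + y/m) = 2.894393 / (1 + 0.036000) = 2.793816


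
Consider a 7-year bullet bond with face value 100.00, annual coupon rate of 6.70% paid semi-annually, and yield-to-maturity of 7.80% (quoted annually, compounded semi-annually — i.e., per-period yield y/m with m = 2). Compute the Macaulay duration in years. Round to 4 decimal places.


Answer: Macaulay duration = 5.6534 years

Derivation:
Coupon per period c = face * coupon_rate / m = 3.350000
Periods per year m = 2; per-period yield y/m = 0.039000
Number of cashflows N = 14
Cashflows (t years, CF_t, discount factor 1/(1+y/m)^(m*t), PV):
  t = 0.5000: CF_t = 3.350000, DF = 0.962464, PV = 3.224254
  t = 1.0000: CF_t = 3.350000, DF = 0.926337, PV = 3.103228
  t = 1.5000: CF_t = 3.350000, DF = 0.891566, PV = 2.986745
  t = 2.0000: CF_t = 3.350000, DF = 0.858100, PV = 2.874634
  t = 2.5000: CF_t = 3.350000, DF = 0.825890, PV = 2.766732
  t = 3.0000: CF_t = 3.350000, DF = 0.794889, PV = 2.662880
  t = 3.5000: CF_t = 3.350000, DF = 0.765052, PV = 2.562925
  t = 4.0000: CF_t = 3.350000, DF = 0.736335, PV = 2.466723
  t = 4.5000: CF_t = 3.350000, DF = 0.708696, PV = 2.374132
  t = 5.0000: CF_t = 3.350000, DF = 0.682094, PV = 2.285016
  t = 5.5000: CF_t = 3.350000, DF = 0.656491, PV = 2.199246
  t = 6.0000: CF_t = 3.350000, DF = 0.631849, PV = 2.116695
  t = 6.5000: CF_t = 3.350000, DF = 0.608132, PV = 2.037242
  t = 7.0000: CF_t = 103.350000, DF = 0.585305, PV = 60.491286
Price P = sum_t PV_t = 94.151739
Macaulay numerator sum_t t * PV_t:
  t * PV_t at t = 0.5000: 1.612127
  t * PV_t at t = 1.0000: 3.103228
  t * PV_t at t = 1.5000: 4.480118
  t * PV_t at t = 2.0000: 5.749269
  t * PV_t at t = 2.5000: 6.916830
  t * PV_t at t = 3.0000: 7.988639
  t * PV_t at t = 3.5000: 8.970239
  t * PV_t at t = 4.0000: 9.866893
  t * PV_t at t = 4.5000: 10.683594
  t * PV_t at t = 5.0000: 11.425082
  t * PV_t at t = 5.5000: 12.095852
  t * PV_t at t = 6.0000: 12.700169
  t * PV_t at t = 6.5000: 13.242075
  t * PV_t at t = 7.0000: 423.439000
Macaulay duration D = (sum_t t * PV_t) / P = 532.273114 / 94.151739 = 5.653354


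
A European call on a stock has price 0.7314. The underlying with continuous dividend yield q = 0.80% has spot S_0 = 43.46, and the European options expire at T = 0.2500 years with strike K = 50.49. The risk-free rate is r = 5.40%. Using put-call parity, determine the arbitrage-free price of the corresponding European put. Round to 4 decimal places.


Put-call parity: C - P = S_0 * exp(-qT) - K * exp(-rT).
S_0 * exp(-qT) = 43.4600 * 0.99800200 = 43.37316686
K * exp(-rT) = 50.4900 * 0.98659072 = 49.81296527
P = C - S*exp(-qT) + K*exp(-rT)
P = 0.7314 - 43.37316686 + 49.81296527 = 7.1712

Answer: Put price = 7.1712


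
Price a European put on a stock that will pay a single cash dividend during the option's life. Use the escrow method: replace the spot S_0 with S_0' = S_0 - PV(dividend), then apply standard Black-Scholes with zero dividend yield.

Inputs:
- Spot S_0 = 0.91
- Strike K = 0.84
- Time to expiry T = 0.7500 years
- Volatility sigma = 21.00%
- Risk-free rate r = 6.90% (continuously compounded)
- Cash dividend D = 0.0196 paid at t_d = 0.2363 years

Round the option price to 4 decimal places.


Answer: Price = 0.0255

Derivation:
PV(D) = D * exp(-r * t_d) = 0.0196 * 0.98382750 = 0.01928302
S_0' = S_0 - PV(D) = 0.9100 - 0.01928302 = 0.89071698
d1 = (ln(S_0'/K) + (r + sigma^2/2)*T) / (sigma*sqrt(T)) = 0.69783691
d2 = d1 - sigma*sqrt(T) = 0.51597157
exp(-rT) = 0.94956623
N(-d1) = 0.24263960; N(-d2) = 0.30293713
P = K * exp(-rT) * N(-d2) - S_0' * N(-d1) = 0.8400 * 0.94956623 * 0.30293713 - 0.89071698 * 0.24263960 = 0.0255


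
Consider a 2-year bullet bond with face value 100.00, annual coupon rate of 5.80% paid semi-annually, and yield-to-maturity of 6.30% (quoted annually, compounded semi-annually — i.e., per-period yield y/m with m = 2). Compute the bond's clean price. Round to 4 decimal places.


Answer: Price = 99.0740

Derivation:
Coupon per period c = face * coupon_rate / m = 2.900000
Periods per year m = 2; per-period yield y/m = 0.031500
Number of cashflows N = 4
Cashflows (t years, CF_t, discount factor 1/(1+y/m)^(m*t), PV):
  t = 0.5000: CF_t = 2.900000, DF = 0.969462, PV = 2.811440
  t = 1.0000: CF_t = 2.900000, DF = 0.939856, PV = 2.725584
  t = 1.5000: CF_t = 2.900000, DF = 0.911155, PV = 2.642350
  t = 2.0000: CF_t = 102.900000, DF = 0.883330, PV = 90.894676
Price P = sum_t PV_t = 99.074049


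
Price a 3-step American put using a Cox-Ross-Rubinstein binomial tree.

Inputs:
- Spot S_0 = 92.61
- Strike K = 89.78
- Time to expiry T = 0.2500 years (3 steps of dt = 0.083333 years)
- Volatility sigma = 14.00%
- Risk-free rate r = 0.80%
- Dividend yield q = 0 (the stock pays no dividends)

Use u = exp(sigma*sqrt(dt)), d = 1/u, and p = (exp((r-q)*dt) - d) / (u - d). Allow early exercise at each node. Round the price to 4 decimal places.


dt = T/N = 0.083333
u = exp(sigma*sqrt(dt)) = 1.041242; d = 1/u = 0.960391
p = (exp((r-q)*dt) - d) / (u - d) = 0.498146
Discount per step: exp(-r*dt) = 0.999334
Stock lattice S(k, i) with i counting down-moves:
  k=0: S(0,0) = 92.6100
  k=1: S(1,0) = 96.4294; S(1,1) = 88.9418
  k=2: S(2,0) = 100.4064; S(2,1) = 92.6100; S(2,2) = 85.4190
  k=3: S(3,0) = 104.5474; S(3,1) = 96.4294; S(3,2) = 88.9418; S(3,3) = 82.0356
Terminal payoffs V(N, i) = max(K - S_T, 0):
  V(3,0) = 0.000000; V(3,1) = 0.000000; V(3,2) = 0.838166; V(3,3) = 7.744378
Backward induction: V(k, i) = exp(-r*dt) * [p * V(k+1, i) + (1-p) * V(k+1, i+1)]; then take max(V_cont, immediate exercise) for American.
  V(2,0) = exp(-r*dt) * [p*0.000000 + (1-p)*0.000000] = 0.000000; exercise = 0.000000; V(2,0) = max -> 0.000000
  V(2,1) = exp(-r*dt) * [p*0.000000 + (1-p)*0.838166] = 0.420356; exercise = 0.000000; V(2,1) = max -> 0.420356
  V(2,2) = exp(-r*dt) * [p*0.838166 + (1-p)*7.744378] = 4.301207; exercise = 4.361040; V(2,2) = max -> 4.361040
  V(1,0) = exp(-r*dt) * [p*0.000000 + (1-p)*0.420356] = 0.210817; exercise = 0.000000; V(1,0) = max -> 0.210817
  V(1,1) = exp(-r*dt) * [p*0.420356 + (1-p)*4.361040] = 2.396406; exercise = 0.838166; V(1,1) = max -> 2.396406
  V(0,0) = exp(-r*dt) * [p*0.210817 + (1-p)*2.396406] = 1.306792; exercise = 0.000000; V(0,0) = max -> 1.306792

Answer: Price = V(0,0) = 1.3068


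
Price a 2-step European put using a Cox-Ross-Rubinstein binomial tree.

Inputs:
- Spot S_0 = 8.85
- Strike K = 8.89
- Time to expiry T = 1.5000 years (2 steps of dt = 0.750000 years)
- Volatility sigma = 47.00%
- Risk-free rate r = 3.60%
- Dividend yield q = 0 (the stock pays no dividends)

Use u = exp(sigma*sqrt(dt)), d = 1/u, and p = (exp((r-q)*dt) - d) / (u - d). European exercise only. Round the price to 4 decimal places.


dt = T/N = 0.750000
u = exp(sigma*sqrt(dt)) = 1.502352; d = 1/u = 0.665623
p = (exp((r-q)*dt) - d) / (u - d) = 0.432332
Discount per step: exp(-r*dt) = 0.973361
Stock lattice S(k, i) with i counting down-moves:
  k=0: S(0,0) = 8.8500
  k=1: S(1,0) = 13.2958; S(1,1) = 5.8908
  k=2: S(2,0) = 19.9750; S(2,1) = 8.8500; S(2,2) = 3.9210
Terminal payoffs V(N, i) = max(K - S_T, 0):
  V(2,0) = 0.000000; V(2,1) = 0.040000; V(2,2) = 4.968973
Backward induction: V(k, i) = exp(-r*dt) * [p * V(k+1, i) + (1-p) * V(k+1, i+1)].
  V(1,0) = exp(-r*dt) * [p*0.000000 + (1-p)*0.040000] = 0.022102
  V(1,1) = exp(-r*dt) * [p*0.040000 + (1-p)*4.968973] = 2.762419
  V(0,0) = exp(-r*dt) * [p*0.022102 + (1-p)*2.762419] = 1.535664

Answer: Price = V(0,0) = 1.5357
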